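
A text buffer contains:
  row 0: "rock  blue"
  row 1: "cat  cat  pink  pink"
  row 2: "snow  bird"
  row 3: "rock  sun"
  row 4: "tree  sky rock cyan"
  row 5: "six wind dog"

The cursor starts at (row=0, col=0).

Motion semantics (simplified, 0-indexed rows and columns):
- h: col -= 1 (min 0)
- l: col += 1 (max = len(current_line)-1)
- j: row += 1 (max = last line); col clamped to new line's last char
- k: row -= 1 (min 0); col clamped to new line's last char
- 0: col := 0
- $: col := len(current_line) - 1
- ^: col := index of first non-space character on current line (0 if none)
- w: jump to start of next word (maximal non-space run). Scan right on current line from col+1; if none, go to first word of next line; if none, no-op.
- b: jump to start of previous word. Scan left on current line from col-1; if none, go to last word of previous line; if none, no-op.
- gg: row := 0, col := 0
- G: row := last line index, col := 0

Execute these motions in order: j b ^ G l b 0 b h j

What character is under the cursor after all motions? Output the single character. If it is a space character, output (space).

Answer: g

Derivation:
After 1 (j): row=1 col=0 char='c'
After 2 (b): row=0 col=6 char='b'
After 3 (^): row=0 col=0 char='r'
After 4 (G): row=5 col=0 char='s'
After 5 (l): row=5 col=1 char='i'
After 6 (b): row=5 col=0 char='s'
After 7 (0): row=5 col=0 char='s'
After 8 (b): row=4 col=15 char='c'
After 9 (h): row=4 col=14 char='_'
After 10 (j): row=5 col=11 char='g'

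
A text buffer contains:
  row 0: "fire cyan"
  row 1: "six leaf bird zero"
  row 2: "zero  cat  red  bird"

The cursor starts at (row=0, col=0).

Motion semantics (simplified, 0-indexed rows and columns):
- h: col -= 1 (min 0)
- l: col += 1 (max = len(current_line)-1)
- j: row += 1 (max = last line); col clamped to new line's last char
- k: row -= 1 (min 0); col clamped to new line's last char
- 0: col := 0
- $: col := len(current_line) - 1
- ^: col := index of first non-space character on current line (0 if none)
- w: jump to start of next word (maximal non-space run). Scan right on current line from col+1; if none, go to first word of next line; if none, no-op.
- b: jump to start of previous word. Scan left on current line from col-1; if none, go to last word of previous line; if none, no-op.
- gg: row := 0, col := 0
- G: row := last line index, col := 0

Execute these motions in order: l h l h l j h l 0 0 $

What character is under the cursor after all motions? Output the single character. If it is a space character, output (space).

Answer: o

Derivation:
After 1 (l): row=0 col=1 char='i'
After 2 (h): row=0 col=0 char='f'
After 3 (l): row=0 col=1 char='i'
After 4 (h): row=0 col=0 char='f'
After 5 (l): row=0 col=1 char='i'
After 6 (j): row=1 col=1 char='i'
After 7 (h): row=1 col=0 char='s'
After 8 (l): row=1 col=1 char='i'
After 9 (0): row=1 col=0 char='s'
After 10 (0): row=1 col=0 char='s'
After 11 ($): row=1 col=17 char='o'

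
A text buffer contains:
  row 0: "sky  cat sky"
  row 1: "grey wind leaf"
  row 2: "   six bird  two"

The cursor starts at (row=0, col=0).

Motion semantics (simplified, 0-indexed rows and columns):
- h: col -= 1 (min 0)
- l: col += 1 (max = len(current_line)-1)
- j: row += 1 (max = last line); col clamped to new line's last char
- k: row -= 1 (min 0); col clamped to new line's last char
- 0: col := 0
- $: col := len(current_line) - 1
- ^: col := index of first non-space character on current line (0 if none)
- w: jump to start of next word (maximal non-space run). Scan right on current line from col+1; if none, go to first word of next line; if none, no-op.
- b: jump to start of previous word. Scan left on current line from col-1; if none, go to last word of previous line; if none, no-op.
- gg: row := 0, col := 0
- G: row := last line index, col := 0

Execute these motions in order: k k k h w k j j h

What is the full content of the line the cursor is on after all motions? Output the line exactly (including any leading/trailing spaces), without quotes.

Answer:    six bird  two

Derivation:
After 1 (k): row=0 col=0 char='s'
After 2 (k): row=0 col=0 char='s'
After 3 (k): row=0 col=0 char='s'
After 4 (h): row=0 col=0 char='s'
After 5 (w): row=0 col=5 char='c'
After 6 (k): row=0 col=5 char='c'
After 7 (j): row=1 col=5 char='w'
After 8 (j): row=2 col=5 char='x'
After 9 (h): row=2 col=4 char='i'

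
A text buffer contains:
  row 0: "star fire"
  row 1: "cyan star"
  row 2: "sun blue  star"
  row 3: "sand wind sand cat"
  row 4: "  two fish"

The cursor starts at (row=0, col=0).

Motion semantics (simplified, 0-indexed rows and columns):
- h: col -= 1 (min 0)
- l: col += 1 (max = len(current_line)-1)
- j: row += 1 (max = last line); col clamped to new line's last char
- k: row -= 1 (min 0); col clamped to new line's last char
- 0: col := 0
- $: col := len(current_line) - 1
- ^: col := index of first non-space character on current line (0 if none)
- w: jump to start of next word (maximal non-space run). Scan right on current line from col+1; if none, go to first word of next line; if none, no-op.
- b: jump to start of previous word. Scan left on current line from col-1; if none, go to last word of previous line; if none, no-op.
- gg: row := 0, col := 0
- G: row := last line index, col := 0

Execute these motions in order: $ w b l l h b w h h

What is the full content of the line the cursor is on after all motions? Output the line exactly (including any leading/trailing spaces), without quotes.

After 1 ($): row=0 col=8 char='e'
After 2 (w): row=1 col=0 char='c'
After 3 (b): row=0 col=5 char='f'
After 4 (l): row=0 col=6 char='i'
After 5 (l): row=0 col=7 char='r'
After 6 (h): row=0 col=6 char='i'
After 7 (b): row=0 col=5 char='f'
After 8 (w): row=1 col=0 char='c'
After 9 (h): row=1 col=0 char='c'
After 10 (h): row=1 col=0 char='c'

Answer: cyan star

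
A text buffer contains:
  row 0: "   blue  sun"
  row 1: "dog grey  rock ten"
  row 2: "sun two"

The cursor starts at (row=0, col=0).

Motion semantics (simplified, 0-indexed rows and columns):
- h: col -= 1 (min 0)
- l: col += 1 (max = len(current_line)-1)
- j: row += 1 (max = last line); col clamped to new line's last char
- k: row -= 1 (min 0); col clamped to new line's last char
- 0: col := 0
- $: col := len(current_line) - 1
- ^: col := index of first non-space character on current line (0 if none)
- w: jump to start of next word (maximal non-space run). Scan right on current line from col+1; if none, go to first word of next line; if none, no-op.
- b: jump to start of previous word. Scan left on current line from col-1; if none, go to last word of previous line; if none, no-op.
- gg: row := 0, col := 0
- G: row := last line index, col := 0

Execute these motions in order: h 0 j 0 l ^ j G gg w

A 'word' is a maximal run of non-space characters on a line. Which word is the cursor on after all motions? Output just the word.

After 1 (h): row=0 col=0 char='_'
After 2 (0): row=0 col=0 char='_'
After 3 (j): row=1 col=0 char='d'
After 4 (0): row=1 col=0 char='d'
After 5 (l): row=1 col=1 char='o'
After 6 (^): row=1 col=0 char='d'
After 7 (j): row=2 col=0 char='s'
After 8 (G): row=2 col=0 char='s'
After 9 (gg): row=0 col=0 char='_'
After 10 (w): row=0 col=3 char='b'

Answer: blue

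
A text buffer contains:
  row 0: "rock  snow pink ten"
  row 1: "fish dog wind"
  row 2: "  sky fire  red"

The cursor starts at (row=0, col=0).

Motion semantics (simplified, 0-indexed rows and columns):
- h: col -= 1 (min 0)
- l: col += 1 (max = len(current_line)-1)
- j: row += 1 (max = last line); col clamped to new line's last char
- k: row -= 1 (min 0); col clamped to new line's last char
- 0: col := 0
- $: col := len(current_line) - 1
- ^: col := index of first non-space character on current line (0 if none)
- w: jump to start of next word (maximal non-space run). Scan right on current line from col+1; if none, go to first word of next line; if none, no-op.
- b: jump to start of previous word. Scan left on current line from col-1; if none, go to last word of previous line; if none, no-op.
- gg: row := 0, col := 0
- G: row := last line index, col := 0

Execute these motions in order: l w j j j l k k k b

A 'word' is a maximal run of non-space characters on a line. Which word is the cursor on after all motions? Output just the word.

Answer: snow

Derivation:
After 1 (l): row=0 col=1 char='o'
After 2 (w): row=0 col=6 char='s'
After 3 (j): row=1 col=6 char='o'
After 4 (j): row=2 col=6 char='f'
After 5 (j): row=2 col=6 char='f'
After 6 (l): row=2 col=7 char='i'
After 7 (k): row=1 col=7 char='g'
After 8 (k): row=0 col=7 char='n'
After 9 (k): row=0 col=7 char='n'
After 10 (b): row=0 col=6 char='s'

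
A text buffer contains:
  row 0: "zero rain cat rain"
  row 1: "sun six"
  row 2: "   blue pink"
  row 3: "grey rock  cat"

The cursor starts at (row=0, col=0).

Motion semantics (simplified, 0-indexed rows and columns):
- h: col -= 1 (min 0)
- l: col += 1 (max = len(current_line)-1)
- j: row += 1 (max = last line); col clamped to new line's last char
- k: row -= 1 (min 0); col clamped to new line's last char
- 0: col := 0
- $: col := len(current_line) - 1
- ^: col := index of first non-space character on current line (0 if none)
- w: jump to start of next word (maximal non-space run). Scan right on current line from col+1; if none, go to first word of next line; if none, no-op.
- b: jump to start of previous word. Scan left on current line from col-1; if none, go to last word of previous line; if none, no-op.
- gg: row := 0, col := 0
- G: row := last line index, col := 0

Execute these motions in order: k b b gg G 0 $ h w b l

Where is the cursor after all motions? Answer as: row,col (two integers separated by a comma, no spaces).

After 1 (k): row=0 col=0 char='z'
After 2 (b): row=0 col=0 char='z'
After 3 (b): row=0 col=0 char='z'
After 4 (gg): row=0 col=0 char='z'
After 5 (G): row=3 col=0 char='g'
After 6 (0): row=3 col=0 char='g'
After 7 ($): row=3 col=13 char='t'
After 8 (h): row=3 col=12 char='a'
After 9 (w): row=3 col=12 char='a'
After 10 (b): row=3 col=11 char='c'
After 11 (l): row=3 col=12 char='a'

Answer: 3,12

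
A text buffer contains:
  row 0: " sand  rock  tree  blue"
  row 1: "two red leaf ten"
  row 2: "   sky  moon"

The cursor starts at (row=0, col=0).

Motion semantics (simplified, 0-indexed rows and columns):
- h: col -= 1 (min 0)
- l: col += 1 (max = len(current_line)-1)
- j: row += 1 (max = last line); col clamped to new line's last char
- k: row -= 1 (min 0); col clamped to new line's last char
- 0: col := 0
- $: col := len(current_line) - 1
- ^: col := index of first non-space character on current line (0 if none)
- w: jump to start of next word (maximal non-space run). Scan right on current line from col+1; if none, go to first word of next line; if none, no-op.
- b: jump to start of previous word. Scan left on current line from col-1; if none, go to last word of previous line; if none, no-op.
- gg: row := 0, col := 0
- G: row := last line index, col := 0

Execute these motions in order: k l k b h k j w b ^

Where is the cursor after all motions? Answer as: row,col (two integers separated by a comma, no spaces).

After 1 (k): row=0 col=0 char='_'
After 2 (l): row=0 col=1 char='s'
After 3 (k): row=0 col=1 char='s'
After 4 (b): row=0 col=1 char='s'
After 5 (h): row=0 col=0 char='_'
After 6 (k): row=0 col=0 char='_'
After 7 (j): row=1 col=0 char='t'
After 8 (w): row=1 col=4 char='r'
After 9 (b): row=1 col=0 char='t'
After 10 (^): row=1 col=0 char='t'

Answer: 1,0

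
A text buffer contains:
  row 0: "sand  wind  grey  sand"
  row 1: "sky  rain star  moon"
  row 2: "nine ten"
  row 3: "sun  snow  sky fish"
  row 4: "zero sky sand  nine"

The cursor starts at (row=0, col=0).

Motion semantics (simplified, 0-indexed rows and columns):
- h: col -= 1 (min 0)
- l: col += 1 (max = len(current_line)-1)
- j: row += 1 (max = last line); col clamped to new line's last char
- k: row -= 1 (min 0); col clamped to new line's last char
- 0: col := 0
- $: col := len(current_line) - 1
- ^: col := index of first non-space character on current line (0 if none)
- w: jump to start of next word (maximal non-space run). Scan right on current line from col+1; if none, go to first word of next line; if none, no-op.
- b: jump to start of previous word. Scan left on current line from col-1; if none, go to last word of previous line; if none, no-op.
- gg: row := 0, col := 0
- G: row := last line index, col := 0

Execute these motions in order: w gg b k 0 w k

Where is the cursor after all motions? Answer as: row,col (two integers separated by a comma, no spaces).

Answer: 0,6

Derivation:
After 1 (w): row=0 col=6 char='w'
After 2 (gg): row=0 col=0 char='s'
After 3 (b): row=0 col=0 char='s'
After 4 (k): row=0 col=0 char='s'
After 5 (0): row=0 col=0 char='s'
After 6 (w): row=0 col=6 char='w'
After 7 (k): row=0 col=6 char='w'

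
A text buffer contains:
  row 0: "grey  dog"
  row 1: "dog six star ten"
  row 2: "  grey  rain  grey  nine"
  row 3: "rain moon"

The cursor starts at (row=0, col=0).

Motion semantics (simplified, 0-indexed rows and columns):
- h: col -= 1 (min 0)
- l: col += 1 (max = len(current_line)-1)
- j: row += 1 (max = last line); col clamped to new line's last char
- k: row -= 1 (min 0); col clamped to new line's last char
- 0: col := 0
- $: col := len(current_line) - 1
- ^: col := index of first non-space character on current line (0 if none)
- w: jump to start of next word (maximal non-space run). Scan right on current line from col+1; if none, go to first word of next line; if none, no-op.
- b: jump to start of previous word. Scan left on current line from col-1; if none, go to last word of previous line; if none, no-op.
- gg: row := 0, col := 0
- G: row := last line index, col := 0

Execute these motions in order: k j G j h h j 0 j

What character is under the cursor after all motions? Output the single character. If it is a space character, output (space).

After 1 (k): row=0 col=0 char='g'
After 2 (j): row=1 col=0 char='d'
After 3 (G): row=3 col=0 char='r'
After 4 (j): row=3 col=0 char='r'
After 5 (h): row=3 col=0 char='r'
After 6 (h): row=3 col=0 char='r'
After 7 (j): row=3 col=0 char='r'
After 8 (0): row=3 col=0 char='r'
After 9 (j): row=3 col=0 char='r'

Answer: r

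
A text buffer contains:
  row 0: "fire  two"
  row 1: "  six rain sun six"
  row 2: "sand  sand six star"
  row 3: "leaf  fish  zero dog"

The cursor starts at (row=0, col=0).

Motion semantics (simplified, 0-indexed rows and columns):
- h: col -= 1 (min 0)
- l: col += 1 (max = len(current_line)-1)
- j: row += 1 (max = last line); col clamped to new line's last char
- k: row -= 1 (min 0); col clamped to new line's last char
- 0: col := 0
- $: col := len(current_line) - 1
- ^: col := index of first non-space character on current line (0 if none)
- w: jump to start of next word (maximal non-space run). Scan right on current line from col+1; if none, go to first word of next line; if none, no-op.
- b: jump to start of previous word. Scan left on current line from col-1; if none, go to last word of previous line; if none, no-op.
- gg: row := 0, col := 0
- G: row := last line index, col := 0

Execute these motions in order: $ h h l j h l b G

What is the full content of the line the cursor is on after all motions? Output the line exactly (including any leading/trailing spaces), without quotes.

Answer: leaf  fish  zero dog

Derivation:
After 1 ($): row=0 col=8 char='o'
After 2 (h): row=0 col=7 char='w'
After 3 (h): row=0 col=6 char='t'
After 4 (l): row=0 col=7 char='w'
After 5 (j): row=1 col=7 char='a'
After 6 (h): row=1 col=6 char='r'
After 7 (l): row=1 col=7 char='a'
After 8 (b): row=1 col=6 char='r'
After 9 (G): row=3 col=0 char='l'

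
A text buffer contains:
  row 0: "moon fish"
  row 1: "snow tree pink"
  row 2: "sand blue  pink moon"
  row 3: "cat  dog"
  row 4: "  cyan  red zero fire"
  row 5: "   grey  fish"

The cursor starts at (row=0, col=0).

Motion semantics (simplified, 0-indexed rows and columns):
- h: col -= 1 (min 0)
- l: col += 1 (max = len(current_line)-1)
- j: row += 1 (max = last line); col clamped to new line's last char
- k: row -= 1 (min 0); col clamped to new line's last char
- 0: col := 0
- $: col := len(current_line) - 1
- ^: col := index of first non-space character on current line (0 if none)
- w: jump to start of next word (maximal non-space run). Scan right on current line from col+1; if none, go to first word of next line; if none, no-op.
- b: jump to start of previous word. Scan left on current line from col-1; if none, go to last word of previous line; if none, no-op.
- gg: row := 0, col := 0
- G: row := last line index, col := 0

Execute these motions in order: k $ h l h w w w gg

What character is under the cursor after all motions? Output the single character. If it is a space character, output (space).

After 1 (k): row=0 col=0 char='m'
After 2 ($): row=0 col=8 char='h'
After 3 (h): row=0 col=7 char='s'
After 4 (l): row=0 col=8 char='h'
After 5 (h): row=0 col=7 char='s'
After 6 (w): row=1 col=0 char='s'
After 7 (w): row=1 col=5 char='t'
After 8 (w): row=1 col=10 char='p'
After 9 (gg): row=0 col=0 char='m'

Answer: m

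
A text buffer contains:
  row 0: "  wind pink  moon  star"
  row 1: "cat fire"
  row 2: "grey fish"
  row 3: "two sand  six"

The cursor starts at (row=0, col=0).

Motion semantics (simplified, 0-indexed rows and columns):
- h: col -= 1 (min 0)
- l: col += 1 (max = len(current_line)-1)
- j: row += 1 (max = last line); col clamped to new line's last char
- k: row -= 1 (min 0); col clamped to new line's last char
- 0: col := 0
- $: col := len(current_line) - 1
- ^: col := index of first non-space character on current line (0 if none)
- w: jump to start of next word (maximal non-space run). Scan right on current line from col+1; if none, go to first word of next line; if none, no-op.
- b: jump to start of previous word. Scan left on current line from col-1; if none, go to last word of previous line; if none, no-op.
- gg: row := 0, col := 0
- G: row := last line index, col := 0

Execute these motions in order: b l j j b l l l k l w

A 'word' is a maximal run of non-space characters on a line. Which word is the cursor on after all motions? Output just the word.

Answer: grey

Derivation:
After 1 (b): row=0 col=0 char='_'
After 2 (l): row=0 col=1 char='_'
After 3 (j): row=1 col=1 char='a'
After 4 (j): row=2 col=1 char='r'
After 5 (b): row=2 col=0 char='g'
After 6 (l): row=2 col=1 char='r'
After 7 (l): row=2 col=2 char='e'
After 8 (l): row=2 col=3 char='y'
After 9 (k): row=1 col=3 char='_'
After 10 (l): row=1 col=4 char='f'
After 11 (w): row=2 col=0 char='g'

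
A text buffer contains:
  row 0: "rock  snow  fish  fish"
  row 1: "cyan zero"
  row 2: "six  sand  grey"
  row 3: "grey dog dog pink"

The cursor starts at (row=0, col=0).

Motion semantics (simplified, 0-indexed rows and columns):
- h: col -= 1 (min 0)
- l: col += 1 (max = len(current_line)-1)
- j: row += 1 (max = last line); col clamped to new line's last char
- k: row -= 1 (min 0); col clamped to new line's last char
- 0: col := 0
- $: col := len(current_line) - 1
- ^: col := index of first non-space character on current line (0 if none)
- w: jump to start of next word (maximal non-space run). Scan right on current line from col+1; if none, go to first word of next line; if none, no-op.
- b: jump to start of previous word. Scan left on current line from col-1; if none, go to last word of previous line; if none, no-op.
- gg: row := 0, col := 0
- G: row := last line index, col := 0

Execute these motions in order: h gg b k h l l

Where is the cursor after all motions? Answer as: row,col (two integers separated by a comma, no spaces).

Answer: 0,2

Derivation:
After 1 (h): row=0 col=0 char='r'
After 2 (gg): row=0 col=0 char='r'
After 3 (b): row=0 col=0 char='r'
After 4 (k): row=0 col=0 char='r'
After 5 (h): row=0 col=0 char='r'
After 6 (l): row=0 col=1 char='o'
After 7 (l): row=0 col=2 char='c'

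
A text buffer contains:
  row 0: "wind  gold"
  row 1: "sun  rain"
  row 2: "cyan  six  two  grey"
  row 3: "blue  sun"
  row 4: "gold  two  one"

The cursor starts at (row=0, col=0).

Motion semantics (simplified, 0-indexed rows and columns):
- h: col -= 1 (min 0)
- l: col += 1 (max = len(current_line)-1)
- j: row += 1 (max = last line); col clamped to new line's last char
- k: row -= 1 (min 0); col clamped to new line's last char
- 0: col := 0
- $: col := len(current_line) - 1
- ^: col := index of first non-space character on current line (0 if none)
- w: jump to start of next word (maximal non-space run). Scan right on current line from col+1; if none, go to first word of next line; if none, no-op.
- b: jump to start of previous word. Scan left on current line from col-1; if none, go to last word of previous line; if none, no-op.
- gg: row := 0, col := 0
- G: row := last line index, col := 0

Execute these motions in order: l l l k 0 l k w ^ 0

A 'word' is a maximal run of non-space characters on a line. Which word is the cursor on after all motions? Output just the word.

Answer: wind

Derivation:
After 1 (l): row=0 col=1 char='i'
After 2 (l): row=0 col=2 char='n'
After 3 (l): row=0 col=3 char='d'
After 4 (k): row=0 col=3 char='d'
After 5 (0): row=0 col=0 char='w'
After 6 (l): row=0 col=1 char='i'
After 7 (k): row=0 col=1 char='i'
After 8 (w): row=0 col=6 char='g'
After 9 (^): row=0 col=0 char='w'
After 10 (0): row=0 col=0 char='w'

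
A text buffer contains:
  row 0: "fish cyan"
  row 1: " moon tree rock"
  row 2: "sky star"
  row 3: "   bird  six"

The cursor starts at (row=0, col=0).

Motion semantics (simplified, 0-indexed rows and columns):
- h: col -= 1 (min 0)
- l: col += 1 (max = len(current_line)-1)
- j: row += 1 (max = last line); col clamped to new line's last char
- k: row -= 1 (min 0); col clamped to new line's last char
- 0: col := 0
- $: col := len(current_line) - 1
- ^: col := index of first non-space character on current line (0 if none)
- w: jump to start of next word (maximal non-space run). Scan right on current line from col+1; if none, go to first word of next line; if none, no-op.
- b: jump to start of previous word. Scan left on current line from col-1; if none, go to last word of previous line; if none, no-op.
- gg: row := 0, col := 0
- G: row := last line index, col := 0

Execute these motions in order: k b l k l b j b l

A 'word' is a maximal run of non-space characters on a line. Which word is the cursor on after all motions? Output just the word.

After 1 (k): row=0 col=0 char='f'
After 2 (b): row=0 col=0 char='f'
After 3 (l): row=0 col=1 char='i'
After 4 (k): row=0 col=1 char='i'
After 5 (l): row=0 col=2 char='s'
After 6 (b): row=0 col=0 char='f'
After 7 (j): row=1 col=0 char='_'
After 8 (b): row=0 col=5 char='c'
After 9 (l): row=0 col=6 char='y'

Answer: cyan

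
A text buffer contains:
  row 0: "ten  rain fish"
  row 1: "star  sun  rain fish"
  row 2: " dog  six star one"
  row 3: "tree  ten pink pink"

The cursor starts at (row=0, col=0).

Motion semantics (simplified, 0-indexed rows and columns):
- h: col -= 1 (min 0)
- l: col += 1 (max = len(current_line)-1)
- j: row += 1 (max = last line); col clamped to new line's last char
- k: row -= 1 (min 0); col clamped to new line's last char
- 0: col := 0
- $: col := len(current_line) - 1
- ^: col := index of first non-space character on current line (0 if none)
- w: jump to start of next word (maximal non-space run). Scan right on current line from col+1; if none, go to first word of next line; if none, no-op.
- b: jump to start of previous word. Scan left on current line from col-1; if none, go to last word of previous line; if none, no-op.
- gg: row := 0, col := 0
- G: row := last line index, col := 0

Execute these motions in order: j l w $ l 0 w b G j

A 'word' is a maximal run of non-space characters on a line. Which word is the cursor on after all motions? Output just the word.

After 1 (j): row=1 col=0 char='s'
After 2 (l): row=1 col=1 char='t'
After 3 (w): row=1 col=6 char='s'
After 4 ($): row=1 col=19 char='h'
After 5 (l): row=1 col=19 char='h'
After 6 (0): row=1 col=0 char='s'
After 7 (w): row=1 col=6 char='s'
After 8 (b): row=1 col=0 char='s'
After 9 (G): row=3 col=0 char='t'
After 10 (j): row=3 col=0 char='t'

Answer: tree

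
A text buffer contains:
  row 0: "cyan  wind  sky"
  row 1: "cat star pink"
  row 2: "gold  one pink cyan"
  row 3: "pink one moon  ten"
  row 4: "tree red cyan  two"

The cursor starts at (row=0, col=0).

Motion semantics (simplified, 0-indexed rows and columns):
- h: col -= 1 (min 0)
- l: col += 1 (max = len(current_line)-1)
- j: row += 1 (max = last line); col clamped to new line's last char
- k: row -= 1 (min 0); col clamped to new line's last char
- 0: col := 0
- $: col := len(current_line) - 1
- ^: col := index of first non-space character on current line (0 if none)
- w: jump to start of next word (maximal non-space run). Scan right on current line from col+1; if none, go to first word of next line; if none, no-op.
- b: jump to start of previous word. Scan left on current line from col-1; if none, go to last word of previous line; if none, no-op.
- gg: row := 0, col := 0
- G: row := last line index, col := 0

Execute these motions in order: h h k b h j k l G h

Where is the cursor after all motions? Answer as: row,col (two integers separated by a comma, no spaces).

After 1 (h): row=0 col=0 char='c'
After 2 (h): row=0 col=0 char='c'
After 3 (k): row=0 col=0 char='c'
After 4 (b): row=0 col=0 char='c'
After 5 (h): row=0 col=0 char='c'
After 6 (j): row=1 col=0 char='c'
After 7 (k): row=0 col=0 char='c'
After 8 (l): row=0 col=1 char='y'
After 9 (G): row=4 col=0 char='t'
After 10 (h): row=4 col=0 char='t'

Answer: 4,0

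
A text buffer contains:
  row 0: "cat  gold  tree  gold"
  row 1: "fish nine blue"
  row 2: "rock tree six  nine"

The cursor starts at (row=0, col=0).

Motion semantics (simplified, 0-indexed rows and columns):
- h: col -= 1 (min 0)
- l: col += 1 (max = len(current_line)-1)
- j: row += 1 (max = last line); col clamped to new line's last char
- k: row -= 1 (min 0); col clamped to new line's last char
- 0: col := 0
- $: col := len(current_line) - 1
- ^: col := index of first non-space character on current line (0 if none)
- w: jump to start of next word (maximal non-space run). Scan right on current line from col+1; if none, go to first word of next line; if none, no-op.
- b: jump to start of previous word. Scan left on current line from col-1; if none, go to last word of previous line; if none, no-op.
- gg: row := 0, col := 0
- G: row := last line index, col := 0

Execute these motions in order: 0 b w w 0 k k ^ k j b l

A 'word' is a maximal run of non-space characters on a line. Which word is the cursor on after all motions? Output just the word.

After 1 (0): row=0 col=0 char='c'
After 2 (b): row=0 col=0 char='c'
After 3 (w): row=0 col=5 char='g'
After 4 (w): row=0 col=11 char='t'
After 5 (0): row=0 col=0 char='c'
After 6 (k): row=0 col=0 char='c'
After 7 (k): row=0 col=0 char='c'
After 8 (^): row=0 col=0 char='c'
After 9 (k): row=0 col=0 char='c'
After 10 (j): row=1 col=0 char='f'
After 11 (b): row=0 col=17 char='g'
After 12 (l): row=0 col=18 char='o'

Answer: gold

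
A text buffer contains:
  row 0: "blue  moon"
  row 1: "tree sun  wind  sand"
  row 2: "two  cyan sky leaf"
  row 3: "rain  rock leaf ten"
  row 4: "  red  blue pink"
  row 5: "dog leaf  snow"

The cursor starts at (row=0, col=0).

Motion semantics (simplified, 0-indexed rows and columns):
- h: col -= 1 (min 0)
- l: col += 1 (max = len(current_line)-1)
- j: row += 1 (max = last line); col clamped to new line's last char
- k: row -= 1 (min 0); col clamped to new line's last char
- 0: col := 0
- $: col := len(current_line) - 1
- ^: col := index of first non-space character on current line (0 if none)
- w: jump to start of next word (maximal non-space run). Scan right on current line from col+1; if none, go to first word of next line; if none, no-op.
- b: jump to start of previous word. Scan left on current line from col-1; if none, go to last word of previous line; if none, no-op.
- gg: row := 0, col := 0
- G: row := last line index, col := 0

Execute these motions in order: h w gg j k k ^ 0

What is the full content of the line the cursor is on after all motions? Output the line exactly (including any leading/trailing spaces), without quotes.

After 1 (h): row=0 col=0 char='b'
After 2 (w): row=0 col=6 char='m'
After 3 (gg): row=0 col=0 char='b'
After 4 (j): row=1 col=0 char='t'
After 5 (k): row=0 col=0 char='b'
After 6 (k): row=0 col=0 char='b'
After 7 (^): row=0 col=0 char='b'
After 8 (0): row=0 col=0 char='b'

Answer: blue  moon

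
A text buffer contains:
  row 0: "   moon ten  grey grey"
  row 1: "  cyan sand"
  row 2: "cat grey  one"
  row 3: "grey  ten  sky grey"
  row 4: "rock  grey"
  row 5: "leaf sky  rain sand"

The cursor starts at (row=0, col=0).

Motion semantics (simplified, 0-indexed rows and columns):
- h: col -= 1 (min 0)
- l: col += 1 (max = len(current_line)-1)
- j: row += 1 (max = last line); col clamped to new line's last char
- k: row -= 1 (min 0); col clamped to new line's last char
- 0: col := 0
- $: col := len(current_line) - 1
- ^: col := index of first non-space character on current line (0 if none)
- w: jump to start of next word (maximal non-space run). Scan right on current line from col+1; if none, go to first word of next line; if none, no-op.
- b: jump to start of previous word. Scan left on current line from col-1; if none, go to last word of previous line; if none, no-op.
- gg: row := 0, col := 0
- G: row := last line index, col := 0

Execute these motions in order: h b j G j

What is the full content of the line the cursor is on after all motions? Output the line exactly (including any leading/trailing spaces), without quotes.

Answer: leaf sky  rain sand

Derivation:
After 1 (h): row=0 col=0 char='_'
After 2 (b): row=0 col=0 char='_'
After 3 (j): row=1 col=0 char='_'
After 4 (G): row=5 col=0 char='l'
After 5 (j): row=5 col=0 char='l'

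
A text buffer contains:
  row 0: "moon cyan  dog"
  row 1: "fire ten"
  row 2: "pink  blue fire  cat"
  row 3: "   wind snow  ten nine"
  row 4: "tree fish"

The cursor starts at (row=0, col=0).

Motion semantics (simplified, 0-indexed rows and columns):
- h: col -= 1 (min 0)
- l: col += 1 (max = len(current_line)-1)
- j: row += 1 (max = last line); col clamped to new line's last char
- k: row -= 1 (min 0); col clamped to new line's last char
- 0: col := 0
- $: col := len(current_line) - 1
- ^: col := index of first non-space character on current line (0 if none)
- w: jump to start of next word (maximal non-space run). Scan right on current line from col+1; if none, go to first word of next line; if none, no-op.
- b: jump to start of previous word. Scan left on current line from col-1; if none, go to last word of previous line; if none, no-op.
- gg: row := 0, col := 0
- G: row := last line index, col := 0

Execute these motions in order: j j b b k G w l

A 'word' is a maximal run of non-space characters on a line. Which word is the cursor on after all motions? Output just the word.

Answer: fish

Derivation:
After 1 (j): row=1 col=0 char='f'
After 2 (j): row=2 col=0 char='p'
After 3 (b): row=1 col=5 char='t'
After 4 (b): row=1 col=0 char='f'
After 5 (k): row=0 col=0 char='m'
After 6 (G): row=4 col=0 char='t'
After 7 (w): row=4 col=5 char='f'
After 8 (l): row=4 col=6 char='i'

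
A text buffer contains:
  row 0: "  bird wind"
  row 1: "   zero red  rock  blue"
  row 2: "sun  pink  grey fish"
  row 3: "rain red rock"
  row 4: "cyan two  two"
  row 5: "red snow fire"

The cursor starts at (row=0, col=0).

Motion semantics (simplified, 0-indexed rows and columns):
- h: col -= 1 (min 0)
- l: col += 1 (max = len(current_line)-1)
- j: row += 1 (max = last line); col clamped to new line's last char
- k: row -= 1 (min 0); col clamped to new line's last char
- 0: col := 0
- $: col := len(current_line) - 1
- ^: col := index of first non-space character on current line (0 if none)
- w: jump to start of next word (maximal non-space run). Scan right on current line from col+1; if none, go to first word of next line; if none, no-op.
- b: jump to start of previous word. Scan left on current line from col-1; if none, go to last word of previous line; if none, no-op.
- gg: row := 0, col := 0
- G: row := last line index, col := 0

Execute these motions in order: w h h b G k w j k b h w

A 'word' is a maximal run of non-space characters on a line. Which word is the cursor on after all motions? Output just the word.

After 1 (w): row=0 col=2 char='b'
After 2 (h): row=0 col=1 char='_'
After 3 (h): row=0 col=0 char='_'
After 4 (b): row=0 col=0 char='_'
After 5 (G): row=5 col=0 char='r'
After 6 (k): row=4 col=0 char='c'
After 7 (w): row=4 col=5 char='t'
After 8 (j): row=5 col=5 char='n'
After 9 (k): row=4 col=5 char='t'
After 10 (b): row=4 col=0 char='c'
After 11 (h): row=4 col=0 char='c'
After 12 (w): row=4 col=5 char='t'

Answer: two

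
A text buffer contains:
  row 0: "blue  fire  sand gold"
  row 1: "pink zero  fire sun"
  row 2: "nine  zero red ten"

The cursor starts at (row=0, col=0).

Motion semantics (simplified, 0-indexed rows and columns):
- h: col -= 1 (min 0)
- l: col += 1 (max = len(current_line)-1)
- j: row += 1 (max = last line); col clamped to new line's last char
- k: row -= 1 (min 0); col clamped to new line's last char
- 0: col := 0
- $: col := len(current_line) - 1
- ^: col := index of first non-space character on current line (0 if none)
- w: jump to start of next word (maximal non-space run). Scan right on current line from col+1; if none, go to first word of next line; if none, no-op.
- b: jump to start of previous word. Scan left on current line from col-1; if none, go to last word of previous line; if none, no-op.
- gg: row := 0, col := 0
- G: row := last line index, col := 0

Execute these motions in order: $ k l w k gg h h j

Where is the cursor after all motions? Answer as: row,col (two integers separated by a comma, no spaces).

Answer: 1,0

Derivation:
After 1 ($): row=0 col=20 char='d'
After 2 (k): row=0 col=20 char='d'
After 3 (l): row=0 col=20 char='d'
After 4 (w): row=1 col=0 char='p'
After 5 (k): row=0 col=0 char='b'
After 6 (gg): row=0 col=0 char='b'
After 7 (h): row=0 col=0 char='b'
After 8 (h): row=0 col=0 char='b'
After 9 (j): row=1 col=0 char='p'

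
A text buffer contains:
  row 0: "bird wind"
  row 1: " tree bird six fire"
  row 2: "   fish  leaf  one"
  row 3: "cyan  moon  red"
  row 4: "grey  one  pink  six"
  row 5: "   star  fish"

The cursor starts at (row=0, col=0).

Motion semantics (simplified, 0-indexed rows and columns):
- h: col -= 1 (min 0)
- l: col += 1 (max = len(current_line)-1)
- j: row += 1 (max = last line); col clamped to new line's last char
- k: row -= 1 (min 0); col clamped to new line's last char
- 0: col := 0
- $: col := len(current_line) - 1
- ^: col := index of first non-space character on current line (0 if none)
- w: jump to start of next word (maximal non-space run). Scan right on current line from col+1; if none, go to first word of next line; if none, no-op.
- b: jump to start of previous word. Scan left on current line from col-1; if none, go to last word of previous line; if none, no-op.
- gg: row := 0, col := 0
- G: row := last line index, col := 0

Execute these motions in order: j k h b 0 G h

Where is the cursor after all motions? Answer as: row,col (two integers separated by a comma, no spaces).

After 1 (j): row=1 col=0 char='_'
After 2 (k): row=0 col=0 char='b'
After 3 (h): row=0 col=0 char='b'
After 4 (b): row=0 col=0 char='b'
After 5 (0): row=0 col=0 char='b'
After 6 (G): row=5 col=0 char='_'
After 7 (h): row=5 col=0 char='_'

Answer: 5,0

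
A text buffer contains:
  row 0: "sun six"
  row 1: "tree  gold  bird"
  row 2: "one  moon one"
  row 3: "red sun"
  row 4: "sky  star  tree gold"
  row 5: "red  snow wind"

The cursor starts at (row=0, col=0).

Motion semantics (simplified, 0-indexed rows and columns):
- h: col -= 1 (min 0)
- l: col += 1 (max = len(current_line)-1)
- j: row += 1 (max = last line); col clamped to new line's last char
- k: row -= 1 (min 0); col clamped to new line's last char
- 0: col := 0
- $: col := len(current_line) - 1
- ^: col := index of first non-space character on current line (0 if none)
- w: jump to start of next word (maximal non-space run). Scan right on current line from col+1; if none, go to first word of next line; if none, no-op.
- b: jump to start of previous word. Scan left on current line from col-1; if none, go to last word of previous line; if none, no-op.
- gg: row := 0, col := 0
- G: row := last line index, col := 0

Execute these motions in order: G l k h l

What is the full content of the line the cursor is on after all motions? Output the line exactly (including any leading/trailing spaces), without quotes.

Answer: sky  star  tree gold

Derivation:
After 1 (G): row=5 col=0 char='r'
After 2 (l): row=5 col=1 char='e'
After 3 (k): row=4 col=1 char='k'
After 4 (h): row=4 col=0 char='s'
After 5 (l): row=4 col=1 char='k'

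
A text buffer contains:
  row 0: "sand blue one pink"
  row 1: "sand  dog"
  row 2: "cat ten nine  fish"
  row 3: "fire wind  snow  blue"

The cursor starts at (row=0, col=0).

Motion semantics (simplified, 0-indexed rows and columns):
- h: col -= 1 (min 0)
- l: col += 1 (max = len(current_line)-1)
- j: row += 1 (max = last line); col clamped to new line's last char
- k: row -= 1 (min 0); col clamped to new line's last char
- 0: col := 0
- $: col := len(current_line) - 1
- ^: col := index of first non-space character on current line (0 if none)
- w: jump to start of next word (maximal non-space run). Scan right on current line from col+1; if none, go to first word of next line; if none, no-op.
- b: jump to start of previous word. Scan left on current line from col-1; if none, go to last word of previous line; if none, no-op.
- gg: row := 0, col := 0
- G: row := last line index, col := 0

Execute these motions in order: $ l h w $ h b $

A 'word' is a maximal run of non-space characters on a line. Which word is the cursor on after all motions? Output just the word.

Answer: dog

Derivation:
After 1 ($): row=0 col=17 char='k'
After 2 (l): row=0 col=17 char='k'
After 3 (h): row=0 col=16 char='n'
After 4 (w): row=1 col=0 char='s'
After 5 ($): row=1 col=8 char='g'
After 6 (h): row=1 col=7 char='o'
After 7 (b): row=1 col=6 char='d'
After 8 ($): row=1 col=8 char='g'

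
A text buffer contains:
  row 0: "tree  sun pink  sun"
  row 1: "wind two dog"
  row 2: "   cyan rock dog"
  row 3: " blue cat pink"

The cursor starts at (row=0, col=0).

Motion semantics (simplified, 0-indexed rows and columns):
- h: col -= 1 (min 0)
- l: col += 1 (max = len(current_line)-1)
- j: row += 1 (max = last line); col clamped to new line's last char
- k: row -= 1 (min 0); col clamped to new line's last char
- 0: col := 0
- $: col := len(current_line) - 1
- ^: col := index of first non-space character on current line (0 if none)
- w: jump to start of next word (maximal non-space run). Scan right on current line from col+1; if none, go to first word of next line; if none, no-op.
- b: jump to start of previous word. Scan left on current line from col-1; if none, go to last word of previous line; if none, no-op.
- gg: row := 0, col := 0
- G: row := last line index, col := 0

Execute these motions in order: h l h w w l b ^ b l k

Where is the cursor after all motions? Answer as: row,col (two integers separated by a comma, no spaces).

Answer: 0,1

Derivation:
After 1 (h): row=0 col=0 char='t'
After 2 (l): row=0 col=1 char='r'
After 3 (h): row=0 col=0 char='t'
After 4 (w): row=0 col=6 char='s'
After 5 (w): row=0 col=10 char='p'
After 6 (l): row=0 col=11 char='i'
After 7 (b): row=0 col=10 char='p'
After 8 (^): row=0 col=0 char='t'
After 9 (b): row=0 col=0 char='t'
After 10 (l): row=0 col=1 char='r'
After 11 (k): row=0 col=1 char='r'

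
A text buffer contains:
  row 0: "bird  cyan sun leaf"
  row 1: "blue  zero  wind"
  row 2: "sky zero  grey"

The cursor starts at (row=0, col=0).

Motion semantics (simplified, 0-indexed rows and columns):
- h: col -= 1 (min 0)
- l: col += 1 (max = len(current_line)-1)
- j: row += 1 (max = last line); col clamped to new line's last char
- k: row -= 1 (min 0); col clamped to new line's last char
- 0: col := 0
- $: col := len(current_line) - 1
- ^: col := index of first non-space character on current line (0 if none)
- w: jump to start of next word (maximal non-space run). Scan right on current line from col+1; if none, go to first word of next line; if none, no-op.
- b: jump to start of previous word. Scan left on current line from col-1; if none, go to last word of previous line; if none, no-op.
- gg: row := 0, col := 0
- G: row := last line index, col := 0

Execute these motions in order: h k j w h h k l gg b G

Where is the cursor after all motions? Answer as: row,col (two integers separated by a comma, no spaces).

After 1 (h): row=0 col=0 char='b'
After 2 (k): row=0 col=0 char='b'
After 3 (j): row=1 col=0 char='b'
After 4 (w): row=1 col=6 char='z'
After 5 (h): row=1 col=5 char='_'
After 6 (h): row=1 col=4 char='_'
After 7 (k): row=0 col=4 char='_'
After 8 (l): row=0 col=5 char='_'
After 9 (gg): row=0 col=0 char='b'
After 10 (b): row=0 col=0 char='b'
After 11 (G): row=2 col=0 char='s'

Answer: 2,0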